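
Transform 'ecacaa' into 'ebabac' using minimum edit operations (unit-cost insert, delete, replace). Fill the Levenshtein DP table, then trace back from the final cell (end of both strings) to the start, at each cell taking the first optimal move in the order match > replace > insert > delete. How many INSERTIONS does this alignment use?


Edit distance = 3. Backtracking from cell (6, 6) with preference match > replace > insert > delete,
then listing the resulting alignment 'ecacaa' -> 'ebabac' left to right:
  Step 1: keep 'e'
  Step 2: replace c->b
  Step 3: keep 'a'
  Step 4: replace c->b
  Step 5: keep 'a'
  Step 6: replace a->c
Total insertions: 0

0


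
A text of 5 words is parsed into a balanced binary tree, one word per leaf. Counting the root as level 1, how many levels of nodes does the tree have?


In a balanced binary tree with n leaves the deepest leaf is ceil(log2(n)) edges below the root,
so counting node levels inclusive of root and leaves gives ceil(log2(n)) + 1 levels.
log2(5) = 2.3219
ceil(2.3219) = 3
levels = 3 + 1 = 4

4


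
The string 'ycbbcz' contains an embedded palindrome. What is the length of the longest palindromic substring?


Scanning 'ycbbcz' for palindromic substrings.
Substring at positions 1-4: 'cbbc'.
Check: reverse('cbbc') = 'cbbc' -> palindrome confirmed.
Neighbouring characters ('y' / 'z') break symmetry, so it cannot extend further.
No longer palindromic substring exists; longest length = 4

4


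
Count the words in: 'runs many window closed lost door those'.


Counting words by splitting on spaces:
  Word 1: 'runs'
  Word 2: 'many'
  Word 3: 'window'
  Word 4: 'closed'
  Word 5: 'lost'
  Word 6: 'door'
  Word 7: 'those'
Total words: 7

7


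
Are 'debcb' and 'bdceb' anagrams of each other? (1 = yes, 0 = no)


Sort characters of 'debcb': 'bbcde'
Sort characters of 'bdceb': 'bbcde'
Sorted forms match -> they ARE anagrams
Result: 1

1


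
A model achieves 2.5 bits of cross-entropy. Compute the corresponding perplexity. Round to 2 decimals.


Perplexity formula: PP = 2^H
H = 2.5
PP = 2^2.5
Decompose: 2^2.5 = 2^2 * 2^0.5 = 2^2 * sqrt(2)
2^2 = 4, sqrt(2) ~ 1.4142136
PP ~ 4 * 1.4142136 = 5.6568544
Rounded to 2 decimals: 5.66

5.66


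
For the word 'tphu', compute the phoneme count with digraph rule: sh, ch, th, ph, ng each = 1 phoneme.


Parsing 'tphu' greedily, digraphs first:
  't' -> consonant phoneme (phonemes so far: 1)
  'ph' -> digraph (1 consonant phoneme) (phonemes so far: 2)
  'u' -> vowel phoneme (phonemes so far: 3)
Total phonemes: 3

3


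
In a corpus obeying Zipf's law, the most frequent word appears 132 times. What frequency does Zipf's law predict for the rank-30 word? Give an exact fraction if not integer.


Zipf's law: freq(rank) = f1 / rank
f1 = 132, rank = 30
freq = 132 / 30
GCD(132, 30) = 6
Simplified: 22/5

22/5


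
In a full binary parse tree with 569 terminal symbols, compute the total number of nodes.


Leaf nodes (terminals): 569
Internal nodes = n - 1 = 569 - 1 = 568
Total = leaves + internal = 569 + 568 = 1137

1137


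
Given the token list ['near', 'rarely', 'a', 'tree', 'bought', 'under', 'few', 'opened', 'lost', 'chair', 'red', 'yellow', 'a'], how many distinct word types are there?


Listing all tokens and tracking unique types:
  Token 1: 'near' -> NEW (unique so far: 1)
  Token 2: 'rarely' -> NEW (unique so far: 2)
  Token 3: 'a' -> NEW (unique so far: 3)
  Token 4: 'tree' -> NEW (unique so far: 4)
  Token 5: 'bought' -> NEW (unique so far: 5)
  Token 6: 'under' -> NEW (unique so far: 6)
  Token 7: 'few' -> NEW (unique so far: 7)
  Token 8: 'opened' -> NEW (unique so far: 8)
  Token 9: 'lost' -> NEW (unique so far: 9)
  Token 10: 'chair' -> NEW (unique so far: 10)
  Token 11: 'red' -> NEW (unique so far: 11)
  Token 12: 'yellow' -> NEW (unique so far: 12)
  Token 13: 'a' -> duplicate (unique so far: 12)
Unique types: ('a', 'bought', 'chair', 'few', 'lost', 'near', 'opened', 'rarely', 'red', 'tree', 'under', 'yellow')
Vocabulary size: 12

12


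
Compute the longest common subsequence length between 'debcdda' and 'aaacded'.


DP table for LCS of 'debcdda' and 'aaacded':
       a  a  a  c  d  e  d
    0  0  0  0  0  0  0  0
  d 0  0  0  0  0  1  1  1
  e 0  0  0  0  0  1  2  2
  b 0  0  0  0  0  1  2  2
  c 0  0  0  0  1  1  2  2
  d 0  0  0  0  1  2  2  3
  d 0  0  0  0  1  2  2  3
  a 0  1  1  1  1  2  2  3
LCS: 'ded'
LCS length = 3

3


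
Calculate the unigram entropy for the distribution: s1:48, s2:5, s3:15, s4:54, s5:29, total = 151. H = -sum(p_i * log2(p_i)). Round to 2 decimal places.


Computing entropy H = -sum(p_i * log2(p_i)):
  s1: p = 48/151 = 0.3179, -p*log2(p) = 0.5256
  s2: p = 5/151 = 0.0331, -p*log2(p) = 0.1628
  s3: p = 15/151 = 0.0993, -p*log2(p) = 0.3309
  s4: p = 54/151 = 0.3576, -p*log2(p) = 0.5305
  s5: p = 29/151 = 0.1921, -p*log2(p) = 0.4572
H = sum of terms = 2.0070
Rounded to 2 decimals: 2.01

2.01


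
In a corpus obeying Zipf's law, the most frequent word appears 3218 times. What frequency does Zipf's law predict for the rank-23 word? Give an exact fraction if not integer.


Zipf's law: freq(rank) = f1 / rank
f1 = 3218, rank = 23
freq = 3218 / 23
GCD(3218, 23) = 1
Simplified: 3218/23

3218/23


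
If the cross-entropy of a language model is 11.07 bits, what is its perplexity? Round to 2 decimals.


Perplexity formula: PP = 2^H
H = 11.07
PP = 2^11.07
Decompose: 2^11.07 = 2^11 * 2^0.07
2^11 = 2048, 2^0.07 ~ 1.0497167
PP ~ 2048 * 1.0497167 = 2149.8198016
Rounded to 2 decimals: 2149.82

2149.82


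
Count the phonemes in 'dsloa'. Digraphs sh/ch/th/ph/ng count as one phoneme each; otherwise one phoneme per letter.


Parsing 'dsloa' greedily, digraphs first:
  'd' -> consonant phoneme (phonemes so far: 1)
  's' -> consonant phoneme (phonemes so far: 2)
  'l' -> consonant phoneme (phonemes so far: 3)
  'o' -> vowel phoneme (phonemes so far: 4)
  'a' -> vowel phoneme (phonemes so far: 5)
Total phonemes: 5

5


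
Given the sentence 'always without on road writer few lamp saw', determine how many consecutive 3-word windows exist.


Word trigrams from [8] words:
  Trigram 1: (always without on)
  Trigram 2: (without on road)
  Trigram 3: (on road writer)
  Trigram 4: (road writer few)
  Trigram 5: (writer few lamp)
  Trigram 6: (few lamp saw)
Total word trigrams: 8 - 2 = 6

6


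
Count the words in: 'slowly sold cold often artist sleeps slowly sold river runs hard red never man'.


Counting words by splitting on spaces:
  Word 1: 'slowly'
  Word 2: 'sold'
  Word 3: 'cold'
  Word 4: 'often'
  Word 5: 'artist'
  Word 6: 'sleeps'
  Word 7: 'slowly'
  Word 8: 'sold'
  Word 9: 'river'
  Word 10: 'runs'
  Word 11: 'hard'
  Word 12: 'red'
  Word 13: 'never'
  Word 14: 'man'
Total words: 14

14


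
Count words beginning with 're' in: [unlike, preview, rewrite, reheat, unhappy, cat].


Checking each word for prefix 're':
  'unlike' -> no (count: 0)
  'preview' -> no (count: 0)
  'rewrite' -> YES, starts with 're' (count: 1)
  'reheat' -> YES, starts with 're' (count: 2)
  'unhappy' -> no (count: 2)
  'cat' -> no (count: 2)
Total with prefix 're': 2

2


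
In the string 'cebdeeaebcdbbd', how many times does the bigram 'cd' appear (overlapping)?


Scanning 'cebdeeaebcdbbd' for bigram 'cd':
  Position 0: 'ce' -> no
  Position 1: 'eb' -> no
  Position 2: 'bd' -> no
  Position 3: 'de' -> no
  Position 4: 'ee' -> no
  Position 5: 'ea' -> no
  Position 6: 'ae' -> no
  Position 7: 'eb' -> no
  Position 8: 'bc' -> no
  Position 9: 'cd' -> MATCH
  Position 10: 'db' -> no
  Position 11: 'bb' -> no
  Position 12: 'bd' -> no
Total matches: 1

1


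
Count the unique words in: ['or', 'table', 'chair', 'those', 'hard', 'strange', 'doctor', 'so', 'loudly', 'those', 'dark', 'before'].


Listing all tokens and tracking unique types:
  Token 1: 'or' -> NEW (unique so far: 1)
  Token 2: 'table' -> NEW (unique so far: 2)
  Token 3: 'chair' -> NEW (unique so far: 3)
  Token 4: 'those' -> NEW (unique so far: 4)
  Token 5: 'hard' -> NEW (unique so far: 5)
  Token 6: 'strange' -> NEW (unique so far: 6)
  Token 7: 'doctor' -> NEW (unique so far: 7)
  Token 8: 'so' -> NEW (unique so far: 8)
  Token 9: 'loudly' -> NEW (unique so far: 9)
  Token 10: 'those' -> duplicate (unique so far: 9)
  Token 11: 'dark' -> NEW (unique so far: 10)
  Token 12: 'before' -> NEW (unique so far: 11)
Unique types: ('before', 'chair', 'dark', 'doctor', 'hard', 'loudly', 'or', 'so', 'strange', 'table', 'those')
Vocabulary size: 11

11


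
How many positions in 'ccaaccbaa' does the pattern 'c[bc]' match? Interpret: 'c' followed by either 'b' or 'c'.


Pattern: c[bc] means 'c' followed by either 'b' or 'c'.
Scanning 'ccaaccbaa' position-by-position:
  Pos 0: window 'cc' -> MATCH
  Pos 1: window 'ca' -> no
  Pos 2: window 'aa' -> no
  Pos 3: window 'ac' -> no
  Pos 4: window 'cc' -> MATCH
  Pos 5: window 'cb' -> MATCH
  Pos 6: window 'ba' -> no
  Pos 7: window 'aa' -> no
  Pos 8: window 'a' -> no
Total matches: 3

3


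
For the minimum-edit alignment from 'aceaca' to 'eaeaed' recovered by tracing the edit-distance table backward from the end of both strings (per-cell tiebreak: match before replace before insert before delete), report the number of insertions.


Edit distance = 4. Backtracking from cell (6, 6) with preference match > replace > insert > delete,
then listing the resulting alignment 'aceaca' -> 'eaeaed' left to right:
  Step 1: replace a->e
  Step 2: replace c->a
  Step 3: keep 'e'
  Step 4: keep 'a'
  Step 5: replace c->e
  Step 6: replace a->d
Total insertions: 0

0


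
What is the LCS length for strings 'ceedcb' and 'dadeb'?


DP table for LCS of 'ceedcb' and 'dadeb':
       d  a  d  e  b
    0  0  0  0  0  0
  c 0  0  0  0  0  0
  e 0  0  0  0  1  1
  e 0  0  0  0  1  1
  d 0  1  1  1  1  1
  c 0  1  1  1  1  1
  b 0  1  1  1  1  2
LCS: 'eb'
LCS length = 2

2


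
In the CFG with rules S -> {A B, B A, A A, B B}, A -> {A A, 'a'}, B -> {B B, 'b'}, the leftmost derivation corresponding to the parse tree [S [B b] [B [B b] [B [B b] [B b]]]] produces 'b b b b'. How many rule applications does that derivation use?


Every bracketed nonterminal node [X ...] in the tree is produced by exactly one rule application.
Reading the tree off as a leftmost derivation:
  Step 1: S  =>  B B   (applied S -> B B)
  Step 2: B B  =>  b B   (applied B -> b)
  Step 3: b B  =>  b B B   (applied B -> B B)
  Step 4: b B B  =>  b b B   (applied B -> b)
  Step 5: b b B  =>  b b B B   (applied B -> B B)
  Step 6: b b B B  =>  b b b B   (applied B -> b)
  Step 7: b b b B  =>  b b b b   (applied B -> b)
Final yield: b b b b
Total rewrite steps: 7

7


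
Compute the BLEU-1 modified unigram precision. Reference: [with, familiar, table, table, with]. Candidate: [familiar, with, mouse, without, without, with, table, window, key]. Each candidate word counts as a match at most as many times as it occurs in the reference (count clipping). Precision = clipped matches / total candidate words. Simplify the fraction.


Reference word counts: {'familiar': 1, 'table': 2, 'with': 2}
Checking each candidate word (with clipping):
  'familiar' -> in reference (ref count 1, used 1/1) -> match (matches: 1)
  'with' -> in reference (ref count 2, used 1/2) -> match (matches: 2)
  'mouse' -> not in reference -> no match (matches: 2)
  'without' -> not in reference -> no match (matches: 2)
  'without' -> not in reference -> no match (matches: 2)
  'with' -> in reference (ref count 2, used 2/2) -> match (matches: 3)
  'table' -> in reference (ref count 2, used 1/2) -> match (matches: 4)
  'window' -> not in reference -> no match (matches: 4)
  'key' -> not in reference -> no match (matches: 4)
Clipped matches: 4, Candidate length: 9
Precision = 4/9

4/9


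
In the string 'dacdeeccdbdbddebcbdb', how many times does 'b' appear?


Scanning 'dacdeeccdbdbddebcbdb' for 'b':
  Position 9: 'b' -> MATCH (count: 1)
  Position 11: 'b' -> MATCH (count: 2)
  Position 15: 'b' -> MATCH (count: 3)
  Position 17: 'b' -> MATCH (count: 4)
  Position 19: 'b' -> MATCH (count: 5)
Total occurrences of 'b': 5

5


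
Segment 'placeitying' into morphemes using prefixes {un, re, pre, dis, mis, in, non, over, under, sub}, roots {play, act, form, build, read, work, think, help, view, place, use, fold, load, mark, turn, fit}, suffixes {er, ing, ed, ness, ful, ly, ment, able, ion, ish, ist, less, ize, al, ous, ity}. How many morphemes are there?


Segmenting 'placeitying' against the inventory:
  'place' -> root (morpheme 1)
  'ity' -> suffix (morpheme 2)
  'ing' -> suffix (morpheme 3)
Total morphemes: 3

3


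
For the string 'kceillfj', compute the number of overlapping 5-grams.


String 'kceillfj' has length L = 8.
Number of overlapping n-grams = L - n + 1
Substituting: 8 - 5 + 1 = 4

4


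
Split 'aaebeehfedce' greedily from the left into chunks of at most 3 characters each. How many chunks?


'aaebeehfedce' has 12 characters.
Chunking with max size 3:
  Chunk 1: 'aae' (positions 0-2)
  Chunk 2: 'bee' (positions 3-5)
  Chunk 3: 'hfe' (positions 6-8)
  Chunk 4: 'dce' (positions 9-11)
Total chunks: ceil(12 / 3) = 4

4


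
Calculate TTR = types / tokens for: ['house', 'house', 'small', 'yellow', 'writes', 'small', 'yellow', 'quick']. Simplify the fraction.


Tokens: 8
Unique types: ('house', 'quick', 'small', 'writes', 'yellow') = 5
TTR = 5/8
Already in lowest terms.

5/8


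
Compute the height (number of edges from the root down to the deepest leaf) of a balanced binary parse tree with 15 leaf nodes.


In a balanced binary tree with n leaves the deepest leaf is ceil(log2(n)) edges below the root.
log2(15) = 3.9069
ceil(3.9069) = 4
height (edges) = 4

4


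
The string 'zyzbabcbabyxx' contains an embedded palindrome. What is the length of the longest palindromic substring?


Scanning 'zyzbabcbabyxx' for palindromic substrings.
Substring at positions 3-9: 'babcbab'.
Check: reverse('babcbab') = 'babcbab' -> palindrome confirmed.
Neighbouring characters ('z' / 'y') break symmetry, so it cannot extend further.
No longer palindromic substring exists; longest length = 7

7


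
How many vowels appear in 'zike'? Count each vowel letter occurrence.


Scanning each character of 'zike':
  Position 1: 'z' -> consonant (running count: 0)
  Position 2: 'i' -> vowel (running count: 1)
  Position 3: 'k' -> consonant (running count: 1)
  Position 4: 'e' -> vowel (running count: 2)
Total vowels: 2

2


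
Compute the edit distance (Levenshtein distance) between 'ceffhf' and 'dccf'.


Building DP table for s1='ceffhf' (len 6) and s2='dccf' (len 4):
       d  c  c  f
    0  1  2  3  4
  c 1  1  1  2  3
  e 2  2  2  2  3
  f 3  3  3  3  2
  f 4  4  4  4  3
  h 5  5  5  5  4
  f 6  6  6  6  5
Edit distance = dp[6][4] = 5

5


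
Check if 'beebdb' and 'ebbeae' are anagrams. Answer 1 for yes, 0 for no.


Sort characters of 'beebdb': 'bbbdee'
Sort characters of 'ebbeae': 'abbeee'
Sorted forms differ -> they are NOT anagrams
Result: 0

0


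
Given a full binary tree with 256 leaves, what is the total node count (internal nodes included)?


Leaf nodes (terminals): 256
Internal nodes = n - 1 = 256 - 1 = 255
Total = leaves + internal = 256 + 255 = 511

511


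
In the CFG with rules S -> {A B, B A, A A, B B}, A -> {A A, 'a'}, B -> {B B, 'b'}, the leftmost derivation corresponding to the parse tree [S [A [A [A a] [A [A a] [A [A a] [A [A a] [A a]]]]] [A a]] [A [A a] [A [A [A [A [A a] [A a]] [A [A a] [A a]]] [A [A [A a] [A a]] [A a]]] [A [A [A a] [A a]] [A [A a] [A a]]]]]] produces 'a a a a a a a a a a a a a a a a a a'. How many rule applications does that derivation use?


Every bracketed nonterminal node [X ...] in the tree is produced by exactly one rule application.
Reading the tree off as a leftmost derivation:
  Step 1: S  =>  A A   (applied S -> A A)
  Step 2: A A  =>  A A A   (applied A -> A A)
  Step 3: A A A  =>  A A A A   (applied A -> A A)
  Step 4: A A A A  =>  a A A A   (applied A -> a)
  Step 5: a A A A  =>  a A A A A   (applied A -> A A)
  Step 6: a A A A A  =>  a a A A A   (applied A -> a)
  Step 7: a a A A A  =>  a a A A A A   (applied A -> A A)
  Step 8: a a A A A A  =>  a a a A A A   (applied A -> a)
  Step 9: a a a A A A  =>  a a a A A A A   (applied A -> A A)
  Step 10: a a a A A A A  =>  a a a a A A A   (applied A -> a)
  Step 11: a a a a A A A  =>  a a a a a A A   (applied A -> a)
  Step 12: a a a a a A A  =>  a a a a a a A   (applied A -> a)
  Step 13: a a a a a a A  =>  a a a a a a A A   (applied A -> A A)
  Step 14: a a a a a a A A  =>  a a a a a a a A   (applied A -> a)
  Step 15: a a a a a a a A  =>  a a a a a a a A A   (applied A -> A A)
  Step 16: a a a a a a a A A  =>  a a a a a a a A A A   (applied A -> A A)
  Step 17: a a a a a a a A A A  =>  a a a a a a a A A A A   (applied A -> A A)
  Step 18: a a a a a a a A A A A  =>  a a a a a a a A A A A A   (applied A -> A A)
  Step 19: a a a a a a a A A A A A  =>  a a a a a a a a A A A A   (applied A -> a)
  Step 20: a a a a a a a a A A A A  =>  a a a a a a a a a A A A   (applied A -> a)
  Step 21: a a a a a a a a a A A A  =>  a a a a a a a a a A A A A   (applied A -> A A)
  Step 22: a a a a a a a a a A A A A  =>  a a a a a a a a a a A A A   (applied A -> a)
  Step 23: a a a a a a a a a a A A A  =>  a a a a a a a a a a a A A   (applied A -> a)
  Step 24: a a a a a a a a a a a A A  =>  a a a a a a a a a a a A A A   (applied A -> A A)
  Step 25: a a a a a a a a a a a A A A  =>  a a a a a a a a a a a A A A A   (applied A -> A A)
  Step 26: a a a a a a a a a a a A A A A  =>  a a a a a a a a a a a a A A A   (applied A -> a)
  Step 27: a a a a a a a a a a a a A A A  =>  a a a a a a a a a a a a a A A   (applied A -> a)
  Step 28: a a a a a a a a a a a a a A A  =>  a a a a a a a a a a a a a a A   (applied A -> a)
  Step 29: a a a a a a a a a a a a a a A  =>  a a a a a a a a a a a a a a A A   (applied A -> A A)
  Step 30: a a a a a a a a a a a a a a A A  =>  a a a a a a a a a a a a a a A A A   (applied A -> A A)
  Step 31: a a a a a a a a a a a a a a A A A  =>  a a a a a a a a a a a a a a a A A   (applied A -> a)
  Step 32: a a a a a a a a a a a a a a a A A  =>  a a a a a a a a a a a a a a a a A   (applied A -> a)
  Step 33: a a a a a a a a a a a a a a a a A  =>  a a a a a a a a a a a a a a a a A A   (applied A -> A A)
  Step 34: a a a a a a a a a a a a a a a a A A  =>  a a a a a a a a a a a a a a a a a A   (applied A -> a)
  Step 35: a a a a a a a a a a a a a a a a a A  =>  a a a a a a a a a a a a a a a a a a   (applied A -> a)
Final yield: a a a a a a a a a a a a a a a a a a
Total rewrite steps: 35

35


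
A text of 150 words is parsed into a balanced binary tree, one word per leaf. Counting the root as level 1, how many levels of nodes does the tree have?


In a balanced binary tree with n leaves the deepest leaf is ceil(log2(n)) edges below the root,
so counting node levels inclusive of root and leaves gives ceil(log2(n)) + 1 levels.
log2(150) = 7.2288
ceil(7.2288) = 8
levels = 8 + 1 = 9

9


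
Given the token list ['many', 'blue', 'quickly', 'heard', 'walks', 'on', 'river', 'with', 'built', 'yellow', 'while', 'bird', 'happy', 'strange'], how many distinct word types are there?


Listing all tokens and tracking unique types:
  Token 1: 'many' -> NEW (unique so far: 1)
  Token 2: 'blue' -> NEW (unique so far: 2)
  Token 3: 'quickly' -> NEW (unique so far: 3)
  Token 4: 'heard' -> NEW (unique so far: 4)
  Token 5: 'walks' -> NEW (unique so far: 5)
  Token 6: 'on' -> NEW (unique so far: 6)
  Token 7: 'river' -> NEW (unique so far: 7)
  Token 8: 'with' -> NEW (unique so far: 8)
  Token 9: 'built' -> NEW (unique so far: 9)
  Token 10: 'yellow' -> NEW (unique so far: 10)
  Token 11: 'while' -> NEW (unique so far: 11)
  Token 12: 'bird' -> NEW (unique so far: 12)
  Token 13: 'happy' -> NEW (unique so far: 13)
  Token 14: 'strange' -> NEW (unique so far: 14)
Unique types: ('bird', 'blue', 'built', 'happy', 'heard', 'many', 'on', 'quickly', 'river', 'strange', 'walks', 'while', 'with', 'yellow')
Vocabulary size: 14

14


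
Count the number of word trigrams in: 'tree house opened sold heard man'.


Word trigrams from [6] words:
  Trigram 1: (tree house opened)
  Trigram 2: (house opened sold)
  Trigram 3: (opened sold heard)
  Trigram 4: (sold heard man)
Total word trigrams: 6 - 2 = 4

4


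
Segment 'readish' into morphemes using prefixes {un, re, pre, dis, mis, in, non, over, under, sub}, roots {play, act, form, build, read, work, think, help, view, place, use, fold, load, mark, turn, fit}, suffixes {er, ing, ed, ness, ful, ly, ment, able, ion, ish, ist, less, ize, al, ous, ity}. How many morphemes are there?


Segmenting 'readish' against the inventory:
  'read' -> root (morpheme 1)
  'ish' -> suffix (morpheme 2)
Total morphemes: 2

2


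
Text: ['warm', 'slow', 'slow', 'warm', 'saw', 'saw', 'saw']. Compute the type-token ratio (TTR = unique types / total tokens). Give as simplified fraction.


Tokens: 7
Unique types: ('saw', 'slow', 'warm') = 3
TTR = 3/7
Already in lowest terms.

3/7


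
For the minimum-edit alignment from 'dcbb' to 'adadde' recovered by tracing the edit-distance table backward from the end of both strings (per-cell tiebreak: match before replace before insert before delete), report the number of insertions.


Edit distance = 5. Backtracking from cell (4, 6) with preference match > replace > insert > delete,
then listing the resulting alignment 'dcbb' -> 'adadde' left to right:
  Step 1: insert 'a' [insertion #1]
  Step 2: keep 'd'
  Step 3: insert 'a' [insertion #2]
  Step 4: replace c->d
  Step 5: replace b->d
  Step 6: replace b->e
Total insertions: 2

2


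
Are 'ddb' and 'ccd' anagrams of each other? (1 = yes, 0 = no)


Sort characters of 'ddb': 'bdd'
Sort characters of 'ccd': 'ccd'
Sorted forms differ -> they are NOT anagrams
Result: 0

0


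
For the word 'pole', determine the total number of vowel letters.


Scanning each character of 'pole':
  Position 1: 'p' -> consonant (running count: 0)
  Position 2: 'o' -> vowel (running count: 1)
  Position 3: 'l' -> consonant (running count: 1)
  Position 4: 'e' -> vowel (running count: 2)
Total vowels: 2

2


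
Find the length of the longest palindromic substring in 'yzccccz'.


Scanning 'yzccccz' for palindromic substrings.
Substring at positions 1-6: 'zccccz'.
Check: reverse('zccccz') = 'zccccz' -> palindrome confirmed.
Neighbouring characters ('y' / '-') break symmetry, so it cannot extend further.
No longer palindromic substring exists; longest length = 6

6


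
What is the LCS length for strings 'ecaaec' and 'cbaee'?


DP table for LCS of 'ecaaec' and 'cbaee':
       c  b  a  e  e
    0  0  0  0  0  0
  e 0  0  0  0  1  1
  c 0  1  1  1  1  1
  a 0  1  1  2  2  2
  a 0  1  1  2  2  2
  e 0  1  1  2  3  3
  c 0  1  1  2  3  3
LCS: 'cae'
LCS length = 3

3


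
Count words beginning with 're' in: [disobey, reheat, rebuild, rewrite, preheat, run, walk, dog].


Checking each word for prefix 're':
  'disobey' -> no (count: 0)
  'reheat' -> YES, starts with 're' (count: 1)
  'rebuild' -> YES, starts with 're' (count: 2)
  'rewrite' -> YES, starts with 're' (count: 3)
  'preheat' -> no (count: 3)
  'run' -> no (count: 3)
  'walk' -> no (count: 3)
  'dog' -> no (count: 3)
Total with prefix 're': 3

3


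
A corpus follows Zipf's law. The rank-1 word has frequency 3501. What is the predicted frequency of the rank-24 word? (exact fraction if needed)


Zipf's law: freq(rank) = f1 / rank
f1 = 3501, rank = 24
freq = 3501 / 24
GCD(3501, 24) = 3
Simplified: 1167/8

1167/8


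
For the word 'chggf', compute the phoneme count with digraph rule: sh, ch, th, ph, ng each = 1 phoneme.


Parsing 'chggf' greedily, digraphs first:
  'ch' -> digraph (1 consonant phoneme) (phonemes so far: 1)
  'g' -> consonant phoneme (phonemes so far: 2)
  'g' -> consonant phoneme (phonemes so far: 3)
  'f' -> consonant phoneme (phonemes so far: 4)
Total phonemes: 4

4


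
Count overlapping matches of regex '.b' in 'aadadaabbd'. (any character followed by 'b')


Pattern: .b means any character followed by 'b'.
Scanning 'aadadaabbd' position-by-position:
  Pos 0: window 'aa' -> no
  Pos 1: window 'ad' -> no
  Pos 2: window 'da' -> no
  Pos 3: window 'ad' -> no
  Pos 4: window 'da' -> no
  Pos 5: window 'aa' -> no
  Pos 6: window 'ab' -> MATCH
  Pos 7: window 'bb' -> MATCH
  Pos 8: window 'bd' -> no
  Pos 9: window 'd' -> no
Total matches: 2

2


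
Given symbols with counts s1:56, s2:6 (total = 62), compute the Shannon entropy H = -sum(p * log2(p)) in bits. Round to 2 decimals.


Computing entropy H = -sum(p_i * log2(p_i)):
  s1: p = 56/62 = 0.9032, -p*log2(p) = 0.1326
  s2: p = 6/62 = 0.0968, -p*log2(p) = 0.3261
H = sum of terms = 0.4587
Rounded to 2 decimals: 0.46

0.46


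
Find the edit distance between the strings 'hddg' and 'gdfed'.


Building DP table for s1='hddg' (len 4) and s2='gdfed' (len 5):
       g  d  f  e  d
    0  1  2  3  4  5
  h 1  1  2  3  4  5
  d 2  2  1  2  3  4
  d 3  3  2  2  3  3
  g 4  3  3  3  3  4
Edit distance = dp[4][5] = 4

4


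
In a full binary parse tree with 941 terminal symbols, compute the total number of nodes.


Leaf nodes (terminals): 941
Internal nodes = n - 1 = 941 - 1 = 940
Total = leaves + internal = 941 + 940 = 1881

1881


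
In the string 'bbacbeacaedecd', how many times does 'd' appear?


Scanning 'bbacbeacaedecd' for 'd':
  Position 10: 'd' -> MATCH (count: 1)
  Position 13: 'd' -> MATCH (count: 2)
Total occurrences of 'd': 2

2


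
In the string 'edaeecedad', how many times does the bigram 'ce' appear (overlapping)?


Scanning 'edaeecedad' for bigram 'ce':
  Position 0: 'ed' -> no
  Position 1: 'da' -> no
  Position 2: 'ae' -> no
  Position 3: 'ee' -> no
  Position 4: 'ec' -> no
  Position 5: 'ce' -> MATCH
  Position 6: 'ed' -> no
  Position 7: 'da' -> no
  Position 8: 'ad' -> no
Total matches: 1

1


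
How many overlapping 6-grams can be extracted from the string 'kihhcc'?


String 'kihhcc' has length L = 6.
Number of overlapping n-grams = L - n + 1
Substituting: 6 - 6 + 1 = 1

1


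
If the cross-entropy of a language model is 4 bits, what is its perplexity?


Perplexity formula: PP = 2^H
H = 4
PP = 2^4
Steps: 2^1 = 2, 2^2 = 4, 2^3 = 8, 2^4 = 16
PP = 16

16


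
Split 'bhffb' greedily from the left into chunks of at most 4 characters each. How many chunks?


'bhffb' has 5 characters.
Chunking with max size 4:
  Chunk 1: 'bhff' (positions 0-3)
  Chunk 2: 'b' (positions 4-4)
Total chunks: ceil(5 / 4) = 2

2


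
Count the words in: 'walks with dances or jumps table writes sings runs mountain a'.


Counting words by splitting on spaces:
  Word 1: 'walks'
  Word 2: 'with'
  Word 3: 'dances'
  Word 4: 'or'
  Word 5: 'jumps'
  Word 6: 'table'
  Word 7: 'writes'
  Word 8: 'sings'
  Word 9: 'runs'
  Word 10: 'mountain'
  Word 11: 'a'
Total words: 11

11


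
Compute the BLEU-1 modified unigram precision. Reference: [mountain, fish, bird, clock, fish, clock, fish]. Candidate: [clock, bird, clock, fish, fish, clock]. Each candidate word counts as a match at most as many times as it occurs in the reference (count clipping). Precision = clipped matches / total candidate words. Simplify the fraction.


Reference word counts: {'bird': 1, 'clock': 2, 'fish': 3, 'mountain': 1}
Checking each candidate word (with clipping):
  'clock' -> in reference (ref count 2, used 1/2) -> match (matches: 1)
  'bird' -> in reference (ref count 1, used 1/1) -> match (matches: 2)
  'clock' -> in reference (ref count 2, used 2/2) -> match (matches: 3)
  'fish' -> in reference (ref count 3, used 1/3) -> match (matches: 4)
  'fish' -> in reference (ref count 3, used 2/3) -> match (matches: 5)
  'clock' -> ref count 2 already used up (2/2) -> clipped, no match (matches: 5)
Clipped matches: 5, Candidate length: 6
Precision = 5/6

5/6


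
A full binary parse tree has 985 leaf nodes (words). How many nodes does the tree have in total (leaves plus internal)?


Leaf nodes (terminals): 985
Internal nodes = n - 1 = 985 - 1 = 984
Total = leaves + internal = 985 + 984 = 1969

1969


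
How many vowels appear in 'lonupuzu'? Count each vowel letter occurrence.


Scanning each character of 'lonupuzu':
  Position 1: 'l' -> consonant (running count: 0)
  Position 2: 'o' -> vowel (running count: 1)
  Position 3: 'n' -> consonant (running count: 1)
  Position 4: 'u' -> vowel (running count: 2)
  Position 5: 'p' -> consonant (running count: 2)
  Position 6: 'u' -> vowel (running count: 3)
  Position 7: 'z' -> consonant (running count: 3)
  Position 8: 'u' -> vowel (running count: 4)
Total vowels: 4

4


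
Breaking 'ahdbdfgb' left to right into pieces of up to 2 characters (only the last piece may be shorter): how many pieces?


'ahdbdfgb' has 8 characters.
Chunking with max size 2:
  Chunk 1: 'ah' (positions 0-1)
  Chunk 2: 'db' (positions 2-3)
  Chunk 3: 'df' (positions 4-5)
  Chunk 4: 'gb' (positions 6-7)
Total chunks: ceil(8 / 2) = 4

4


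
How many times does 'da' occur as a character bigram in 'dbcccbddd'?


Scanning 'dbcccbddd' for bigram 'da':
  Position 0: 'db' -> no
  Position 1: 'bc' -> no
  Position 2: 'cc' -> no
  Position 3: 'cc' -> no
  Position 4: 'cb' -> no
  Position 5: 'bd' -> no
  Position 6: 'dd' -> no
  Position 7: 'dd' -> no
Total matches: 0

0


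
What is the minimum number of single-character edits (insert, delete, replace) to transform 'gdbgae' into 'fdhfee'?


Building DP table for s1='gdbgae' (len 6) and s2='fdhfee' (len 6):
       f  d  h  f  e  e
    0  1  2  3  4  5  6
  g 1  1  2  3  4  5  6
  d 2  2  1  2  3  4  5
  b 3  3  2  2  3  4  5
  g 4  4  3  3  3  4  5
  a 5  5  4  4  4  4  5
  e 6  6  5  5  5  4  4
Edit distance = dp[6][6] = 4

4


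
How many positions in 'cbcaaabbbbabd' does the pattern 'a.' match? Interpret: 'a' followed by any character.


Pattern: a. means 'a' followed by any character.
Scanning 'cbcaaabbbbabd' position-by-position:
  Pos 0: window 'cb' -> no
  Pos 1: window 'bc' -> no
  Pos 2: window 'ca' -> no
  Pos 3: window 'aa' -> MATCH
  Pos 4: window 'aa' -> MATCH
  Pos 5: window 'ab' -> MATCH
  Pos 6: window 'bb' -> no
  Pos 7: window 'bb' -> no
  Pos 8: window 'bb' -> no
  Pos 9: window 'ba' -> no
  Pos 10: window 'ab' -> MATCH
  Pos 11: window 'bd' -> no
  Pos 12: window 'd' -> no
Total matches: 4

4


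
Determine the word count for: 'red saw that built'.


Counting words by splitting on spaces:
  Word 1: 'red'
  Word 2: 'saw'
  Word 3: 'that'
  Word 4: 'built'
Total words: 4

4


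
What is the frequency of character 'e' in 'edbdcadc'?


Scanning 'edbdcadc' for 'e':
  Position 0: 'e' -> MATCH (count: 1)
Total occurrences of 'e': 1

1


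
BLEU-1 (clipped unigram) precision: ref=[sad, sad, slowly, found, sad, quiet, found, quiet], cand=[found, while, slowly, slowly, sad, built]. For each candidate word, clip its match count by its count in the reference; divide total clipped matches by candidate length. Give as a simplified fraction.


Reference word counts: {'found': 2, 'quiet': 2, 'sad': 3, 'slowly': 1}
Checking each candidate word (with clipping):
  'found' -> in reference (ref count 2, used 1/2) -> match (matches: 1)
  'while' -> not in reference -> no match (matches: 1)
  'slowly' -> in reference (ref count 1, used 1/1) -> match (matches: 2)
  'slowly' -> ref count 1 already used up (1/1) -> clipped, no match (matches: 2)
  'sad' -> in reference (ref count 3, used 1/3) -> match (matches: 3)
  'built' -> not in reference -> no match (matches: 3)
Clipped matches: 3, Candidate length: 6
Precision = 3/6 = 1/2

1/2


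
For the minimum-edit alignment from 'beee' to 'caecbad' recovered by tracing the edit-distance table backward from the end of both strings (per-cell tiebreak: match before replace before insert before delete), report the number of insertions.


Edit distance = 6. Backtracking from cell (4, 7) with preference match > replace > insert > delete,
then listing the resulting alignment 'beee' -> 'caecbad' left to right:
  Step 1: insert 'c' [insertion #1]
  Step 2: replace b->a
  Step 3: keep 'e'
  Step 4: insert 'c' [insertion #2]
  Step 5: insert 'b' [insertion #3]
  Step 6: replace e->a
  Step 7: replace e->d
Total insertions: 3

3


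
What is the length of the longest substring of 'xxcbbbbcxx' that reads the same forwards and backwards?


Scanning 'xxcbbbbcxx' for palindromic substrings.
Substring at positions 0-9: 'xxcbbbbcxx'.
Check: reverse('xxcbbbbcxx') = 'xxcbbbbcxx' -> palindrome confirmed.
No longer palindromic substring exists; longest length = 10

10


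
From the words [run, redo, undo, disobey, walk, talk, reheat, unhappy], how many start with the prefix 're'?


Checking each word for prefix 're':
  'run' -> no (count: 0)
  'redo' -> YES, starts with 're' (count: 1)
  'undo' -> no (count: 1)
  'disobey' -> no (count: 1)
  'walk' -> no (count: 1)
  'talk' -> no (count: 1)
  'reheat' -> YES, starts with 're' (count: 2)
  'unhappy' -> no (count: 2)
Total with prefix 're': 2

2


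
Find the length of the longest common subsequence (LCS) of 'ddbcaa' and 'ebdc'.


DP table for LCS of 'ddbcaa' and 'ebdc':
       e  b  d  c
    0  0  0  0  0
  d 0  0  0  1  1
  d 0  0  0  1  1
  b 0  0  1  1  1
  c 0  0  1  1  2
  a 0  0  1  1  2
  a 0  0  1  1  2
LCS: 'dc'
LCS length = 2

2


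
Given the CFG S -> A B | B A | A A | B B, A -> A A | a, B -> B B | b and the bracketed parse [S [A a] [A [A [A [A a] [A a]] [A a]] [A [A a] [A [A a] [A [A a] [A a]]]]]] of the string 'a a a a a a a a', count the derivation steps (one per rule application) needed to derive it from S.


Every bracketed nonterminal node [X ...] in the tree is produced by exactly one rule application.
Reading the tree off as a leftmost derivation:
  Step 1: S  =>  A A   (applied S -> A A)
  Step 2: A A  =>  a A   (applied A -> a)
  Step 3: a A  =>  a A A   (applied A -> A A)
  Step 4: a A A  =>  a A A A   (applied A -> A A)
  Step 5: a A A A  =>  a A A A A   (applied A -> A A)
  Step 6: a A A A A  =>  a a A A A   (applied A -> a)
  Step 7: a a A A A  =>  a a a A A   (applied A -> a)
  Step 8: a a a A A  =>  a a a a A   (applied A -> a)
  Step 9: a a a a A  =>  a a a a A A   (applied A -> A A)
  Step 10: a a a a A A  =>  a a a a a A   (applied A -> a)
  Step 11: a a a a a A  =>  a a a a a A A   (applied A -> A A)
  Step 12: a a a a a A A  =>  a a a a a a A   (applied A -> a)
  Step 13: a a a a a a A  =>  a a a a a a A A   (applied A -> A A)
  Step 14: a a a a a a A A  =>  a a a a a a a A   (applied A -> a)
  Step 15: a a a a a a a A  =>  a a a a a a a a   (applied A -> a)
Final yield: a a a a a a a a
Total rewrite steps: 15

15


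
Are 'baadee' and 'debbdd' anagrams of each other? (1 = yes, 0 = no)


Sort characters of 'baadee': 'aabdee'
Sort characters of 'debbdd': 'bbddde'
Sorted forms differ -> they are NOT anagrams
Result: 0

0


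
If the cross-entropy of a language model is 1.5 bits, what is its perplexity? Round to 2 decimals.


Perplexity formula: PP = 2^H
H = 1.5
PP = 2^1.5
Decompose: 2^1.5 = 2^1 * 2^0.5 = 2^1 * sqrt(2)
2^1 = 2, sqrt(2) ~ 1.4142136
PP ~ 2 * 1.4142136 = 2.8284272
Rounded to 2 decimals: 2.83

2.83


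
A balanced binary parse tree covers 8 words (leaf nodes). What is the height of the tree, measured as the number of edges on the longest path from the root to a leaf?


In a balanced binary tree with n leaves the deepest leaf is ceil(log2(n)) edges below the root.
log2(8) = 3.0000
ceil(3.0000) = 3
height (edges) = 3

3


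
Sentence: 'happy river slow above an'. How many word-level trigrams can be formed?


Word trigrams from [5] words:
  Trigram 1: (happy river slow)
  Trigram 2: (river slow above)
  Trigram 3: (slow above an)
Total word trigrams: 5 - 2 = 3

3


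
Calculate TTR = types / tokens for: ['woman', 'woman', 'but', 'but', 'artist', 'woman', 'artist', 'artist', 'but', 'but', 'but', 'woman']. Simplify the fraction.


Tokens: 12
Unique types: ('artist', 'but', 'woman') = 3
TTR = 3/12
Simplify: divide both by 3 -> 1/4
TTR = 1/4

1/4


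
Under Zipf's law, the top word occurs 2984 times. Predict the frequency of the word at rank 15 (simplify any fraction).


Zipf's law: freq(rank) = f1 / rank
f1 = 2984, rank = 15
freq = 2984 / 15
GCD(2984, 15) = 1
Simplified: 2984/15

2984/15


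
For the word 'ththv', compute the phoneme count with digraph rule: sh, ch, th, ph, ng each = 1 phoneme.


Parsing 'ththv' greedily, digraphs first:
  'th' -> digraph (1 consonant phoneme) (phonemes so far: 1)
  'th' -> digraph (1 consonant phoneme) (phonemes so far: 2)
  'v' -> consonant phoneme (phonemes so far: 3)
Total phonemes: 3

3


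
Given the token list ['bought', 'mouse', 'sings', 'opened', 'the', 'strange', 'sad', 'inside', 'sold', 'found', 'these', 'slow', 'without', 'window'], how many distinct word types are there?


Listing all tokens and tracking unique types:
  Token 1: 'bought' -> NEW (unique so far: 1)
  Token 2: 'mouse' -> NEW (unique so far: 2)
  Token 3: 'sings' -> NEW (unique so far: 3)
  Token 4: 'opened' -> NEW (unique so far: 4)
  Token 5: 'the' -> NEW (unique so far: 5)
  Token 6: 'strange' -> NEW (unique so far: 6)
  Token 7: 'sad' -> NEW (unique so far: 7)
  Token 8: 'inside' -> NEW (unique so far: 8)
  Token 9: 'sold' -> NEW (unique so far: 9)
  Token 10: 'found' -> NEW (unique so far: 10)
  Token 11: 'these' -> NEW (unique so far: 11)
  Token 12: 'slow' -> NEW (unique so far: 12)
  Token 13: 'without' -> NEW (unique so far: 13)
  Token 14: 'window' -> NEW (unique so far: 14)
Unique types: ('bought', 'found', 'inside', 'mouse', 'opened', 'sad', 'sings', 'slow', 'sold', 'strange', 'the', 'these', 'window', 'without')
Vocabulary size: 14

14


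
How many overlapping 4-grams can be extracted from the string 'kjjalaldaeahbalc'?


String 'kjjalaldaeahbalc' has length L = 16.
Number of overlapping n-grams = L - n + 1
Substituting: 16 - 4 + 1 = 13

13


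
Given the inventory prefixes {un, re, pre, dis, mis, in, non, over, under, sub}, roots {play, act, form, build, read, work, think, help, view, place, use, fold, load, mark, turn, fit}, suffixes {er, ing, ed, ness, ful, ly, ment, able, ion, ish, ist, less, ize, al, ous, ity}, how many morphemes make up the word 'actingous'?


Segmenting 'actingous' against the inventory:
  'act' -> root (morpheme 1)
  'ing' -> suffix (morpheme 2)
  'ous' -> suffix (morpheme 3)
Total morphemes: 3

3


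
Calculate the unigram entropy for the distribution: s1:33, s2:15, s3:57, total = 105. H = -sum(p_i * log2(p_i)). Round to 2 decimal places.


Computing entropy H = -sum(p_i * log2(p_i)):
  s1: p = 33/105 = 0.3143, -p*log2(p) = 0.5248
  s2: p = 15/105 = 0.1429, -p*log2(p) = 0.4011
  s3: p = 57/105 = 0.5429, -p*log2(p) = 0.4785
H = sum of terms = 1.4044
Rounded to 2 decimals: 1.40

1.40


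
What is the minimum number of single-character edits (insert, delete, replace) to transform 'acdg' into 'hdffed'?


Building DP table for s1='acdg' (len 4) and s2='hdffed' (len 6):
       h  d  f  f  e  d
    0  1  2  3  4  5  6
  a 1  1  2  3  4  5  6
  c 2  2  2  3  4  5  6
  d 3  3  2  3  4  5  5
  g 4  4  3  3  4  5  6
Edit distance = dp[4][6] = 6

6


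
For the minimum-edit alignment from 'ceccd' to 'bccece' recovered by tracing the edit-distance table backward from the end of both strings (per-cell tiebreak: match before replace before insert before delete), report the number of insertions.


Edit distance = 4. Backtracking from cell (5, 6) with preference match > replace > insert > delete,
then listing the resulting alignment 'ceccd' -> 'bccece' left to right:
  Step 1: insert 'b' [insertion #1]
  Step 2: keep 'c'
  Step 3: replace e->c
  Step 4: replace c->e
  Step 5: keep 'c'
  Step 6: replace d->e
Total insertions: 1

1


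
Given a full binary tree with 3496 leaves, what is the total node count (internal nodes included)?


Leaf nodes (terminals): 3496
Internal nodes = n - 1 = 3496 - 1 = 3495
Total = leaves + internal = 3496 + 3495 = 6991

6991


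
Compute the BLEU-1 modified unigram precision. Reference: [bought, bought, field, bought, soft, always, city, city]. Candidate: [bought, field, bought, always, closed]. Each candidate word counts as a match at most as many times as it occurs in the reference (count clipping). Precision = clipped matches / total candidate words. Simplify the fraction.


Reference word counts: {'always': 1, 'bought': 3, 'city': 2, 'field': 1, 'soft': 1}
Checking each candidate word (with clipping):
  'bought' -> in reference (ref count 3, used 1/3) -> match (matches: 1)
  'field' -> in reference (ref count 1, used 1/1) -> match (matches: 2)
  'bought' -> in reference (ref count 3, used 2/3) -> match (matches: 3)
  'always' -> in reference (ref count 1, used 1/1) -> match (matches: 4)
  'closed' -> not in reference -> no match (matches: 4)
Clipped matches: 4, Candidate length: 5
Precision = 4/5

4/5
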